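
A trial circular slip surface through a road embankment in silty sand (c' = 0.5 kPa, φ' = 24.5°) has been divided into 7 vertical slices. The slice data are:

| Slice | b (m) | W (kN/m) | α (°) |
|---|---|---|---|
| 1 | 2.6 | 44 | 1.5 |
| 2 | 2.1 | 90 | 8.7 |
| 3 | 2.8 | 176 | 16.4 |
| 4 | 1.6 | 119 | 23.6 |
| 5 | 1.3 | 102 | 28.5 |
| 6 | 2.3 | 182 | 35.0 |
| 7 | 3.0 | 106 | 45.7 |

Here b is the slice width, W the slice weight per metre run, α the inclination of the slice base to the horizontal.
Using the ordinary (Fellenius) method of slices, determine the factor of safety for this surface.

FS = 0.99

Ordinary method of slices: FS = Σ[c'·Δl_i + (W_i cosα_i)·tanφ'] / Σ W_i sinα_i, with Δl_i = b_i / cosα_i.
Slice 1: Δl = 2.6/cos1.5° = 2.601 m; N'_1 = 44·cos1.5° = 44.0; c'Δl = 1.30; W sinα = 1.2
Slice 2: Δl = 2.1/cos8.7° = 2.124 m; N'_2 = 90·cos8.7° = 89.0; c'Δl = 1.06; W sinα = 13.6
Slice 3: Δl = 2.8/cos16.4° = 2.919 m; N'_3 = 176·cos16.4° = 168.8; c'Δl = 1.46; W sinα = 49.7
Slice 4: Δl = 1.6/cos23.6° = 1.746 m; N'_4 = 119·cos23.6° = 109.0; c'Δl = 0.87; W sinα = 47.6
Slice 5: Δl = 1.3/cos28.5° = 1.479 m; N'_5 = 102·cos28.5° = 89.6; c'Δl = 0.74; W sinα = 48.7
Slice 6: Δl = 2.3/cos35.0° = 2.808 m; N'_6 = 182·cos35.0° = 149.1; c'Δl = 1.40; W sinα = 104.4
Slice 7: Δl = 3.0/cos45.7° = 4.295 m; N'_7 = 106·cos45.7° = 74.0; c'Δl = 2.15; W sinα = 75.9
Σc'Δl = 9.0 kN/m; ΣN' = 723.6 kN/m; ΣW sinα = 341.0 kN/m
Resisting = 9.0 + 723.6·tan24.5° = 9.0 + 329.8 = 338.7 kN/m
FS = 338.7 / 341.0 = 0.993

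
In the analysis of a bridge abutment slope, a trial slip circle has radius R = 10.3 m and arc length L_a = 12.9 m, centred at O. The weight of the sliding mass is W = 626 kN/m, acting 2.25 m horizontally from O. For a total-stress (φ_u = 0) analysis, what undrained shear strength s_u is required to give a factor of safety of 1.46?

FS = s_u·L_a·R / (W·d), so s_u = FS·W·d / (L_a·R).
s_u = 1.46·626·2.25 / (12.90·10.3) = 2056.4 / 132.87 = 15.48 kPa

s_u = 15.5 kPa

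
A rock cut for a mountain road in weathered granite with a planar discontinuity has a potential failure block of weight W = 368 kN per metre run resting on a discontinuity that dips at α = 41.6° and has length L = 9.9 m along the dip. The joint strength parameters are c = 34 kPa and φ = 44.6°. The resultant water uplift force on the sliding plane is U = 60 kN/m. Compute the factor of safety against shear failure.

Resolving the block weight along and normal to the plane and applying the Mohr–Coulomb strength on the joint:
N' = W cosα − U = 368·cos41.6° − 60 = 215.2 kN/m
Driving force T = W sinα = 368·sin41.6° = 244.3 kN/m
Resisting force R = c·L + N'·tanφ = 34·9.9 + 215.2·tan44.6° = 336.6 + 212.2 = 548.8 kN/m
FS = R / T = 548.8 / 244.3 = 2.246

FS = 2.25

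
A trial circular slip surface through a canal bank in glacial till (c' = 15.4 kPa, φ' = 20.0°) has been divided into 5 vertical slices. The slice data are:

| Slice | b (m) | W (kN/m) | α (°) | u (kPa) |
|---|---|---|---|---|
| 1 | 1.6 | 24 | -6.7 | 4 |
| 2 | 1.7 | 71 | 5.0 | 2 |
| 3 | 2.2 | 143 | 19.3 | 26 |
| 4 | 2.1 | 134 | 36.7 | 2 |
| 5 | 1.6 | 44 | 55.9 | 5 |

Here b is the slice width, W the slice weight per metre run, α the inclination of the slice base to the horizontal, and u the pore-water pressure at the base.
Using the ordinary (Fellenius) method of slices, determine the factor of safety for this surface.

Ordinary method of slices: FS = Σ[c'·Δl_i + (W_i cosα_i − u_i·Δl_i)·tanφ'] / Σ W_i sinα_i, with Δl_i = b_i / cosα_i.
Slice 1: Δl = 1.6/cos(-6.7°) = 1.611 m; N'_1 = 24·cos(-6.7°) − 4·1.611 = 17.4; c'Δl = 24.81; W sinα = -2.8
Slice 2: Δl = 1.7/cos5.0° = 1.706 m; N'_2 = 71·cos5.0° − 2·1.706 = 67.3; c'Δl = 26.28; W sinα = 6.2
Slice 3: Δl = 2.2/cos19.3° = 2.331 m; N'_3 = 143·cos19.3° − 26·2.331 = 74.4; c'Δl = 35.90; W sinα = 47.3
Slice 4: Δl = 2.1/cos36.7° = 2.619 m; N'_4 = 134·cos36.7° − 2·2.619 = 102.2; c'Δl = 40.34; W sinα = 80.1
Slice 5: Δl = 1.6/cos55.9° = 2.854 m; N'_5 = 44·cos55.9° − 5·2.854 = 10.4; c'Δl = 43.95; W sinα = 36.4
Σc'Δl = 171.3 kN/m; ΣN' = 271.7 kN/m; ΣW sinα = 167.2 kN/m
Resisting = 171.3 + 271.7·tan20.0° = 171.3 + 98.9 = 270.2 kN/m
FS = 270.2 / 167.2 = 1.616

FS = 1.62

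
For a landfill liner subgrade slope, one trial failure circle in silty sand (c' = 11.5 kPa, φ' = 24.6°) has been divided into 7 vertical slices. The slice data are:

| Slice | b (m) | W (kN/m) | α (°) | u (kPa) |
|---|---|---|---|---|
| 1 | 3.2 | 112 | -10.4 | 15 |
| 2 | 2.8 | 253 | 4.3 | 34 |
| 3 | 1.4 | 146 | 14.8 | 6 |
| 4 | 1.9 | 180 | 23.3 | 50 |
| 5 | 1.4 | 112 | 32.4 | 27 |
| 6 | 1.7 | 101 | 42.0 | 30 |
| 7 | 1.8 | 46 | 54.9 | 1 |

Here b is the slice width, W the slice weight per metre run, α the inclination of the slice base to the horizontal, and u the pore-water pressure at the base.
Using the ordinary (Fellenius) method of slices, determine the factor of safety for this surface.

FS = 1.53

Ordinary method of slices: FS = Σ[c'·Δl_i + (W_i cosα_i − u_i·Δl_i)·tanφ'] / Σ W_i sinα_i, with Δl_i = b_i / cosα_i.
Slice 1: Δl = 3.2/cos(-10.4°) = 3.253 m; N'_1 = 112·cos(-10.4°) − 15·3.253 = 61.4; c'Δl = 37.41; W sinα = -20.2
Slice 2: Δl = 2.8/cos4.3° = 2.808 m; N'_2 = 253·cos4.3° − 34·2.808 = 156.8; c'Δl = 32.29; W sinα = 19.0
Slice 3: Δl = 1.4/cos14.8° = 1.448 m; N'_3 = 146·cos14.8° − 6·1.448 = 132.5; c'Δl = 16.65; W sinα = 37.3
Slice 4: Δl = 1.9/cos23.3° = 2.069 m; N'_4 = 180·cos23.3° − 50·2.069 = 61.9; c'Δl = 23.79; W sinα = 71.2
Slice 5: Δl = 1.4/cos32.4° = 1.658 m; N'_5 = 112·cos32.4° − 27·1.658 = 49.8; c'Δl = 19.07; W sinα = 60.0
Slice 6: Δl = 1.7/cos42.0° = 2.288 m; N'_6 = 101·cos42.0° − 30·2.288 = 6.4; c'Δl = 26.31; W sinα = 67.6
Slice 7: Δl = 1.8/cos54.9° = 3.130 m; N'_7 = 46·cos54.9° − 1·3.130 = 23.3; c'Δl = 36.00; W sinα = 37.6
Σc'Δl = 191.5 kN/m; ΣN' = 492.1 kN/m; ΣW sinα = 272.5 kN/m
Resisting = 191.5 + 492.1·tan24.6° = 191.5 + 225.3 = 416.8 kN/m
FS = 416.8 / 272.5 = 1.530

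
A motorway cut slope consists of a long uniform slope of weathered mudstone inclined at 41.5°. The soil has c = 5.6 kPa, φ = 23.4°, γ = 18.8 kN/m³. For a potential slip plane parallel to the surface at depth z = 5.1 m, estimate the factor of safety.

For an infinite slope with a slip plane parallel to the surface (no pore pressure): FS = [c + γz cos²β tanφ] / [γz sinβ cosβ].
γz = 18.8·5.1 = 95.88 kN/m²
Numerator = 5.6 + 95.88·cos²41.5°·tan23.4° = 5.6 + 95.88·0.5609·0.4327 = 28.874 kPa
Denominator = 95.88·sin41.5°·cos41.5° = 95.88·0.6626·0.7490 = 47.583 kPa
FS = 28.874 / 47.583 = 0.607

FS = 0.61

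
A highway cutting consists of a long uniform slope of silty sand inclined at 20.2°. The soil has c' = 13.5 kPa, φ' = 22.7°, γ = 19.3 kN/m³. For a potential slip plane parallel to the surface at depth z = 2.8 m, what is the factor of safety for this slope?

For an infinite slope with a slip plane parallel to the surface (no pore pressure): FS = [c' + γz cos²β tanφ'] / [γz sinβ cosβ].
γz = 19.3·2.8 = 54.04 kN/m²
Numerator = 13.5 + 54.04·cos²20.2°·tan22.7° = 13.5 + 54.04·0.8808·0.4183 = 33.410 kPa
Denominator = 54.04·sin20.2°·cos20.2° = 54.04·0.3453·0.9385 = 17.512 kPa
FS = 33.410 / 17.512 = 1.908

FS = 1.91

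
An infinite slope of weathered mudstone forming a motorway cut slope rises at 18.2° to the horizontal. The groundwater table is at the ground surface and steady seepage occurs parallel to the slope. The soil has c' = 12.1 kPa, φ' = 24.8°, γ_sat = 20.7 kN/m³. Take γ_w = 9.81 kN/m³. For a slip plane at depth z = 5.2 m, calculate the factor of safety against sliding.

With seepage parallel to the slope and the water table at the surface, the effective normal stress on the slip plane uses the buoyant unit weight γ' = γ_sat − γ_w while the driving shear stress uses γ_sat:
FS = [c' + γ' z cos²β tanφ'] / [γ_sat z sinβ cosβ]
γ' = 20.7 − 9.81 = 10.89 kN/m³
Numerator = 12.1 + 10.89·5.2·cos²18.2°·tan24.8° = 12.1 + 10.89·5.2·0.9024·0.4621 = 35.713 kPa
Denominator = 20.7·5.2·sin18.2°·cos18.2° = 20.7·5.2·0.3123·0.9500 = 31.938 kPa
FS = 35.713 / 31.938 = 1.118

FS = 1.12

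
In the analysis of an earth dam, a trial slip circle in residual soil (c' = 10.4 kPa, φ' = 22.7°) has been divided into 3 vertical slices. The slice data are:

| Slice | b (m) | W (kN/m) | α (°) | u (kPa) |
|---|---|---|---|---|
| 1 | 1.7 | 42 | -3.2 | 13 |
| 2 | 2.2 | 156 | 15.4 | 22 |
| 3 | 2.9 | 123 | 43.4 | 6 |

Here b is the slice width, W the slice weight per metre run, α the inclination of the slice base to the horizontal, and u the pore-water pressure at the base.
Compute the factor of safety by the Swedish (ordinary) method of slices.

FS = 1.30

Ordinary method of slices: FS = Σ[c'·Δl_i + (W_i cosα_i − u_i·Δl_i)·tanφ'] / Σ W_i sinα_i, with Δl_i = b_i / cosα_i.
Slice 1: Δl = 1.7/cos(-3.2°) = 1.703 m; N'_1 = 42·cos(-3.2°) − 13·1.703 = 19.8; c'Δl = 17.71; W sinα = -2.3
Slice 2: Δl = 2.2/cos15.4° = 2.282 m; N'_2 = 156·cos15.4° − 22·2.282 = 100.2; c'Δl = 23.73; W sinα = 41.4
Slice 3: Δl = 2.9/cos43.4° = 3.991 m; N'_3 = 123·cos43.4° − 6·3.991 = 65.4; c'Δl = 41.51; W sinα = 84.5
Σc'Δl = 82.9 kN/m; ΣN' = 185.4 kN/m; ΣW sinα = 123.6 kN/m
Resisting = 82.9 + 185.4·tan22.7° = 82.9 + 77.6 = 160.5 kN/m
FS = 160.5 / 123.6 = 1.299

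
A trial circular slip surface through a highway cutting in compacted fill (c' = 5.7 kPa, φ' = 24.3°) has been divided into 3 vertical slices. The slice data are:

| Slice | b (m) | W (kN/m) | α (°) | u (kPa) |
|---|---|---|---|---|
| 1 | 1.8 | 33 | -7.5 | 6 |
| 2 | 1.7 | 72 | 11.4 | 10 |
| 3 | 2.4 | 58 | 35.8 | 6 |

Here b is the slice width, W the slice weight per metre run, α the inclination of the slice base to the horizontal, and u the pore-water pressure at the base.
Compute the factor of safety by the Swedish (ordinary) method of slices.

Ordinary method of slices: FS = Σ[c'·Δl_i + (W_i cosα_i − u_i·Δl_i)·tanφ'] / Σ W_i sinα_i, with Δl_i = b_i / cosα_i.
Slice 1: Δl = 1.8/cos(-7.5°) = 1.816 m; N'_1 = 33·cos(-7.5°) − 6·1.816 = 21.8; c'Δl = 10.35; W sinα = -4.3
Slice 2: Δl = 1.7/cos11.4° = 1.734 m; N'_2 = 72·cos11.4° − 10·1.734 = 53.2; c'Δl = 9.89; W sinα = 14.2
Slice 3: Δl = 2.4/cos35.8° = 2.959 m; N'_3 = 58·cos35.8° − 6·2.959 = 29.3; c'Δl = 16.87; W sinα = 33.9
Σc'Δl = 37.1 kN/m; ΣN' = 104.3 kN/m; ΣW sinα = 43.9 kN/m
Resisting = 37.1 + 104.3·tan24.3° = 37.1 + 47.1 = 84.2 kN/m
FS = 84.2 / 43.9 = 1.920

FS = 1.92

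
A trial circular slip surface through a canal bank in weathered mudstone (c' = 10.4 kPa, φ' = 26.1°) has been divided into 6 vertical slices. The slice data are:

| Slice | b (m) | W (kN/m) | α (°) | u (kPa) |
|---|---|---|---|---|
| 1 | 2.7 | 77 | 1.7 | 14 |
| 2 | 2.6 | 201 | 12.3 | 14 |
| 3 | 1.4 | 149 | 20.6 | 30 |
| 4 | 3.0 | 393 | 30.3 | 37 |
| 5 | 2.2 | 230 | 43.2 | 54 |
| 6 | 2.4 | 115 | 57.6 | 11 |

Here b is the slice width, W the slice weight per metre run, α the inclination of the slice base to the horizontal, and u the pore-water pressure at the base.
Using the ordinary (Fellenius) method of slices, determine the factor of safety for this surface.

FS = 0.80

Ordinary method of slices: FS = Σ[c'·Δl_i + (W_i cosα_i − u_i·Δl_i)·tanφ'] / Σ W_i sinα_i, with Δl_i = b_i / cosα_i.
Slice 1: Δl = 2.7/cos1.7° = 2.701 m; N'_1 = 77·cos1.7° − 14·2.701 = 39.1; c'Δl = 28.09; W sinα = 2.3
Slice 2: Δl = 2.6/cos12.3° = 2.661 m; N'_2 = 201·cos12.3° − 14·2.661 = 159.1; c'Δl = 27.68; W sinα = 42.8
Slice 3: Δl = 1.4/cos20.6° = 1.496 m; N'_3 = 149·cos20.6° − 30·1.496 = 94.6; c'Δl = 15.55; W sinα = 52.4
Slice 4: Δl = 3.0/cos30.3° = 3.475 m; N'_4 = 393·cos30.3° − 37·3.475 = 210.8; c'Δl = 36.14; W sinα = 198.3
Slice 5: Δl = 2.2/cos43.2° = 3.018 m; N'_5 = 230·cos43.2° − 54·3.018 = 4.7; c'Δl = 31.39; W sinα = 157.4
Slice 6: Δl = 2.4/cos57.6° = 4.479 m; N'_6 = 115·cos57.6° − 11·4.479 = 12.4; c'Δl = 46.58; W sinα = 97.1
Σc'Δl = 185.4 kN/m; ΣN' = 520.7 kN/m; ΣW sinα = 550.4 kN/m
Resisting = 185.4 + 520.7·tan26.1° = 185.4 + 255.1 = 440.5 kN/m
FS = 440.5 / 550.4 = 0.800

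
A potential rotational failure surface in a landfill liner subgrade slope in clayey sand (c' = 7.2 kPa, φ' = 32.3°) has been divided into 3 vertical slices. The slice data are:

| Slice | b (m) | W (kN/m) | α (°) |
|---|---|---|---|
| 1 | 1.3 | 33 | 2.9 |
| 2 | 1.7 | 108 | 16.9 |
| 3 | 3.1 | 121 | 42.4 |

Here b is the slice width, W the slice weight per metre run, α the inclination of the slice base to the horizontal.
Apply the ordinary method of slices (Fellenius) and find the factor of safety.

Ordinary method of slices: FS = Σ[c'·Δl_i + (W_i cosα_i)·tanφ'] / Σ W_i sinα_i, with Δl_i = b_i / cosα_i.
Slice 1: Δl = 1.3/cos2.9° = 1.302 m; N'_1 = 33·cos2.9° = 33.0; c'Δl = 9.37; W sinα = 1.7
Slice 2: Δl = 1.7/cos16.9° = 1.777 m; N'_2 = 108·cos16.9° = 103.3; c'Δl = 12.79; W sinα = 31.4
Slice 3: Δl = 3.1/cos42.4° = 4.198 m; N'_3 = 121·cos42.4° = 89.4; c'Δl = 30.23; W sinα = 81.6
Σc'Δl = 52.4 kN/m; ΣN' = 225.6 kN/m; ΣW sinα = 114.7 kN/m
Resisting = 52.4 + 225.6·tan32.3° = 52.4 + 142.6 = 195.0 kN/m
FS = 195.0 / 114.7 = 1.701

FS = 1.70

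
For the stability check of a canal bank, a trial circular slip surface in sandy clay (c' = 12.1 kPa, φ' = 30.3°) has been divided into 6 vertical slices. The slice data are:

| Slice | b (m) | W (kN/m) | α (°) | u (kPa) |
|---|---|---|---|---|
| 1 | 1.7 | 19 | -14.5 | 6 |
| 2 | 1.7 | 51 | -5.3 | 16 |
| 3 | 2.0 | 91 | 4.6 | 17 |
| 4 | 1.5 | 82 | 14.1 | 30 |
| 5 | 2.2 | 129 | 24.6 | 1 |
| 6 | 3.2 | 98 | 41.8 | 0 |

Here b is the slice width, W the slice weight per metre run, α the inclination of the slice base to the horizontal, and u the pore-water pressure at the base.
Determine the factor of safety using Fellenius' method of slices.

FS = 2.53

Ordinary method of slices: FS = Σ[c'·Δl_i + (W_i cosα_i − u_i·Δl_i)·tanφ'] / Σ W_i sinα_i, with Δl_i = b_i / cosα_i.
Slice 1: Δl = 1.7/cos(-14.5°) = 1.756 m; N'_1 = 19·cos(-14.5°) − 6·1.756 = 7.9; c'Δl = 21.25; W sinα = -4.8
Slice 2: Δl = 1.7/cos(-5.3°) = 1.707 m; N'_2 = 51·cos(-5.3°) − 16·1.707 = 23.5; c'Δl = 20.66; W sinα = -4.7
Slice 3: Δl = 2.0/cos4.6° = 2.006 m; N'_3 = 91·cos4.6° − 17·2.006 = 56.6; c'Δl = 24.28; W sinα = 7.3
Slice 4: Δl = 1.5/cos14.1° = 1.547 m; N'_4 = 82·cos14.1° − 30·1.547 = 33.1; c'Δl = 18.71; W sinα = 20.0
Slice 5: Δl = 2.2/cos24.6° = 2.420 m; N'_5 = 129·cos24.6° − 1·2.420 = 114.9; c'Δl = 29.28; W sinα = 53.7
Slice 6: Δl = 3.2/cos41.8° = 4.293 m; N'_6 = 98·cos41.8° − 0·4.293 = 73.1; c'Δl = 51.94; W sinα = 65.3
Σc'Δl = 166.1 kN/m; ΣN' = 309.0 kN/m; ΣW sinα = 136.8 kN/m
Resisting = 166.1 + 309.0·tan30.3° = 166.1 + 180.6 = 346.7 kN/m
FS = 346.7 / 136.8 = 2.534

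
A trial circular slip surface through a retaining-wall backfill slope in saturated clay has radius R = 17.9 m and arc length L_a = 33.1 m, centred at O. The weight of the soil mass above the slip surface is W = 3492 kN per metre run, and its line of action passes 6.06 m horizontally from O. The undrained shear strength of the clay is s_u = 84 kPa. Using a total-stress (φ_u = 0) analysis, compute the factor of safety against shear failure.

FS = 2.35

Taking moments about the centre O, the resisting moment is provided by the undrained shear strength acting along the arc:
M_R = s_u·L_a·R = 84·33.10·17.9 = 49769.2 kN·m/m
M_D = W·d = 3492·6.06 = 21161.5 kN·m/m
FS = M_R / M_D = 49769.2 / 21161.5 = 2.352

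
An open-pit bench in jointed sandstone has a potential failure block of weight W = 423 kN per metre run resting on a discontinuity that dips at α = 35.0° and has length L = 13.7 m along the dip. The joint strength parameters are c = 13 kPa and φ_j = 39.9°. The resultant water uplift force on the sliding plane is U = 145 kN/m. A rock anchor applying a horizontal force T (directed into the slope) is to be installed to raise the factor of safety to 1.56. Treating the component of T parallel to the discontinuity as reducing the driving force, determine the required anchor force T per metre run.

Resolving forces along and normal to the sliding plane, with the horizontal anchor force T adding T·sinα to the effective normal force and T·cosα acting up the plane against the driving force:
FS = [cL + (W cosα − U + T sinα) tanφ_j] / [W sinα − T cosα]
Without the anchor: N' = 201.5 kN/m, driving T_d = 242.6 kN/m, resisting R = 13·13.7 + 201.5·tan39.9° = 346.6 kN/m, FS = 1.43.
Setting FS = 1.56 and solving for T:
1.56·(242.6 − T cos35.0°) = 346.6 + T sin35.0°·tan39.9°
T·(sin35.0°·tan39.9° + 1.56·cos35.0°) = 1.56·242.6 − 346.6
T·(0.5736·0.8361 + 1.56·0.8192) = 378.5 − 346.6 = 31.9
T·1.7575 = 31.9
T = 18.2 kN/m

T = 18 kN/m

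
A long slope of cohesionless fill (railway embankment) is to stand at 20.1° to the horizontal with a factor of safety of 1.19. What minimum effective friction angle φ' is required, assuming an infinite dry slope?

φ' = 23.5°

FS = tanφ'/tanβ ⇒ tanφ' = FS · tanβ = 1.19 · tan20.1° = 0.4355
φ' = arctan(0.4355) = 23.53°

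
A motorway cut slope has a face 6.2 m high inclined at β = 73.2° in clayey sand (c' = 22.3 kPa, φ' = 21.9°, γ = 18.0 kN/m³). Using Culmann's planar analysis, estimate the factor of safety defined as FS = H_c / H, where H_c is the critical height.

FS = 1.89

H_c = (4c'/γ) · sinβ cosφ' / [1 − cos(β − φ')]
    = (4·22.3/18.0) · sin73.2°·cos21.9° / [1 − cos51.3°]
    = 4.956 · 0.8882 / 0.3748 = 11.75 m
FS = H_c / H = 11.75 / 6.2 = 1.894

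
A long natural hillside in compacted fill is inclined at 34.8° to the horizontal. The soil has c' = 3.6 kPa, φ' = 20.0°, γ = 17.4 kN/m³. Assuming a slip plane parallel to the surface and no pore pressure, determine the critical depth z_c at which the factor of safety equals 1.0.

z_c = 0.93 m

Setting FS = 1.00 in FS = [c' + γz cos²β tanφ'] / [γz sinβ cosβ] and solving for z:
z = c' / [γ cosβ (FS·sinβ − cosβ·tanφ')]
  = 3.6 / [17.4·cos34.8°·(1.00·sin34.8° − cos34.8°·tan20.0°)]
  = 3.6 / [17.4·0.8211·(1.00·0.5707 − 0.8211·0.3640)]
  = 3.6 / 3.8840 = 0.927 m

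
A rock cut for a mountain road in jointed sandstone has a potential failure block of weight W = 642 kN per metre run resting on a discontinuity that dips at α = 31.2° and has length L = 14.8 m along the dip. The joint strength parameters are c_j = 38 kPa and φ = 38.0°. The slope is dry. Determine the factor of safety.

Resolving the block weight along and normal to the plane and applying the Mohr–Coulomb strength on the joint:
N' = W cosα = 642·cos31.2° = 549.1 kN/m
Driving force T = W sinα = 642·sin31.2° = 332.6 kN/m
Resisting force R = c_j·L + N'·tanφ = 38·14.8 + 549.1·tan38.0° = 562.4 + 429.0 = 991.4 kN/m
FS = R / T = 991.4 / 332.6 = 2.981

FS = 2.98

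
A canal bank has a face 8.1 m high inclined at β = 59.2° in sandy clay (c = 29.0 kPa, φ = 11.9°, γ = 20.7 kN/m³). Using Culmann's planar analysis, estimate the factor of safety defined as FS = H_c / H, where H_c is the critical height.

FS = 1.81

H_c = (4c/γ) · sinβ cosφ / [1 − cos(β − φ)]
    = (4·29.0/20.7) · sin59.2°·cos11.9° / [1 − cos47.3°]
    = 5.604 · 0.8405 / 0.3218 = 14.63 m
FS = H_c / H = 14.63 / 8.1 = 1.807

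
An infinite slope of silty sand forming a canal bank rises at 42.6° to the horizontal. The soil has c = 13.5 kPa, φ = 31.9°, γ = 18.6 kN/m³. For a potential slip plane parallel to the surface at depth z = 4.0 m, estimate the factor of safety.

FS = 1.04

For an infinite slope with a slip plane parallel to the surface (no pore pressure): FS = [c + γz cos²β tanφ] / [γz sinβ cosβ].
γz = 18.6·4.0 = 74.40 kN/m²
Numerator = 13.5 + 74.40·cos²42.6°·tan31.9° = 13.5 + 74.40·0.5418·0.6224 = 38.593 kPa
Denominator = 74.40·sin42.6°·cos42.6° = 74.40·0.6769·0.7361 = 37.070 kPa
FS = 38.593 / 37.070 = 1.041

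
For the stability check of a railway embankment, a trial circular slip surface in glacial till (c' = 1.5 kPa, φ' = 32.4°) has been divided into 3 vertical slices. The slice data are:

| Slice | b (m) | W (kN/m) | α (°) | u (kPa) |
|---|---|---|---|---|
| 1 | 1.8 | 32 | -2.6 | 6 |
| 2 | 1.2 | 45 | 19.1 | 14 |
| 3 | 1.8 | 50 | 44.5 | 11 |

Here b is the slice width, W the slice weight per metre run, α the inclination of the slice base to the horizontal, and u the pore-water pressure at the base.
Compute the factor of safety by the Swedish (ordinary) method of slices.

Ordinary method of slices: FS = Σ[c'·Δl_i + (W_i cosα_i − u_i·Δl_i)·tanφ'] / Σ W_i sinα_i, with Δl_i = b_i / cosα_i.
Slice 1: Δl = 1.8/cos(-2.6°) = 1.802 m; N'_1 = 32·cos(-2.6°) − 6·1.802 = 21.2; c'Δl = 2.70; W sinα = -1.5
Slice 2: Δl = 1.2/cos19.1° = 1.270 m; N'_2 = 45·cos19.1° − 14·1.270 = 24.7; c'Δl = 1.90; W sinα = 14.7
Slice 3: Δl = 1.8/cos44.5° = 2.524 m; N'_3 = 50·cos44.5° − 11·2.524 = 7.9; c'Δl = 3.79; W sinα = 35.0
Σc'Δl = 8.4 kN/m; ΣN' = 53.8 kN/m; ΣW sinα = 48.3 kN/m
Resisting = 8.4 + 53.8·tan32.4° = 8.4 + 34.1 = 42.5 kN/m
FS = 42.5 / 48.3 = 0.880

FS = 0.88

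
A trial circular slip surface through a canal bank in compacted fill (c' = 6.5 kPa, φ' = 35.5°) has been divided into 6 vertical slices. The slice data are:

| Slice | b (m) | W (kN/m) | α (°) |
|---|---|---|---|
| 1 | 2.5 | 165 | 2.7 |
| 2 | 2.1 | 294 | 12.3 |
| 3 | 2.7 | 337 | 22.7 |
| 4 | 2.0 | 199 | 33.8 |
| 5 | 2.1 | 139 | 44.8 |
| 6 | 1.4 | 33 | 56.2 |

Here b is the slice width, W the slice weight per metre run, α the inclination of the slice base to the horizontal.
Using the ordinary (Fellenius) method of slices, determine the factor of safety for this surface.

FS = 1.94

Ordinary method of slices: FS = Σ[c'·Δl_i + (W_i cosα_i)·tanφ'] / Σ W_i sinα_i, with Δl_i = b_i / cosα_i.
Slice 1: Δl = 2.5/cos2.7° = 2.503 m; N'_1 = 165·cos2.7° = 164.8; c'Δl = 16.27; W sinα = 7.8
Slice 2: Δl = 2.1/cos12.3° = 2.149 m; N'_2 = 294·cos12.3° = 287.3; c'Δl = 13.97; W sinα = 62.6
Slice 3: Δl = 2.7/cos22.7° = 2.927 m; N'_3 = 337·cos22.7° = 310.9; c'Δl = 19.02; W sinα = 130.1
Slice 4: Δl = 2.0/cos33.8° = 2.407 m; N'_4 = 199·cos33.8° = 165.4; c'Δl = 15.64; W sinα = 110.7
Slice 5: Δl = 2.1/cos44.8° = 2.960 m; N'_5 = 139·cos44.8° = 98.6; c'Δl = 19.24; W sinα = 97.9
Slice 6: Δl = 1.4/cos56.2° = 2.517 m; N'_6 = 33·cos56.2° = 18.4; c'Δl = 16.36; W sinα = 27.4
Σc'Δl = 100.5 kN/m; ΣN' = 1045.3 kN/m; ΣW sinα = 436.5 kN/m
Resisting = 100.5 + 1045.3·tan35.5° = 100.5 + 745.6 = 846.1 kN/m
FS = 846.1 / 436.5 = 1.938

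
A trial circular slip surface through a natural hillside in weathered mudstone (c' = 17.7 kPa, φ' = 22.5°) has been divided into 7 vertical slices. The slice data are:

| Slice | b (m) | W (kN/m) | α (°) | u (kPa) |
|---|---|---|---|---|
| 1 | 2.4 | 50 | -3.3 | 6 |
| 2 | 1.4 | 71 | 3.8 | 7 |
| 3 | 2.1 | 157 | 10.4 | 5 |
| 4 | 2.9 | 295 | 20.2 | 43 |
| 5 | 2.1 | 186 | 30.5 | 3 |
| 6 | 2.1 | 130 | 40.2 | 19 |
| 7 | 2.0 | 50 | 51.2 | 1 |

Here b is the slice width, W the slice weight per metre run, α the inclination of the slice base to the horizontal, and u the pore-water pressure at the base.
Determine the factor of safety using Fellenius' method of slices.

Ordinary method of slices: FS = Σ[c'·Δl_i + (W_i cosα_i − u_i·Δl_i)·tanφ'] / Σ W_i sinα_i, with Δl_i = b_i / cosα_i.
Slice 1: Δl = 2.4/cos(-3.3°) = 2.404 m; N'_1 = 50·cos(-3.3°) − 6·2.404 = 35.5; c'Δl = 42.55; W sinα = -2.9
Slice 2: Δl = 1.4/cos3.8° = 1.403 m; N'_2 = 71·cos3.8° − 7·1.403 = 61.0; c'Δl = 24.83; W sinα = 4.7
Slice 3: Δl = 2.1/cos10.4° = 2.135 m; N'_3 = 157·cos10.4° − 5·2.135 = 143.7; c'Δl = 37.79; W sinα = 28.3
Slice 4: Δl = 2.9/cos20.2° = 3.090 m; N'_4 = 295·cos20.2° − 43·3.090 = 144.0; c'Δl = 54.69; W sinα = 101.9
Slice 5: Δl = 2.1/cos30.5° = 2.437 m; N'_5 = 186·cos30.5° − 3·2.437 = 153.0; c'Δl = 43.14; W sinα = 94.4
Slice 6: Δl = 2.1/cos40.2° = 2.749 m; N'_6 = 130·cos40.2° − 19·2.749 = 47.1; c'Δl = 48.66; W sinα = 83.9
Slice 7: Δl = 2.0/cos51.2° = 3.192 m; N'_7 = 50·cos51.2° − 1·3.192 = 28.1; c'Δl = 56.50; W sinα = 39.0
Σc'Δl = 308.2 kN/m; ΣN' = 612.4 kN/m; ΣW sinα = 349.3 kN/m
Resisting = 308.2 + 612.4·tan22.5° = 308.2 + 253.7 = 561.8 kN/m
FS = 561.8 / 349.3 = 1.608

FS = 1.61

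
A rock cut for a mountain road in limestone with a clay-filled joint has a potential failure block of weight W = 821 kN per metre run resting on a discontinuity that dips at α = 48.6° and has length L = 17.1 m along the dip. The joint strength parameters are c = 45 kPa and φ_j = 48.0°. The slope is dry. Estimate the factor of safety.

FS = 2.23

Resolving the block weight along and normal to the plane and applying the Mohr–Coulomb strength on the joint:
N' = W cosα = 821·cos48.6° = 542.9 kN/m
Driving force T = W sinα = 821·sin48.6° = 615.8 kN/m
Resisting force R = c·L + N'·tanφ_j = 45·17.1 + 542.9·tan48.0° = 769.5 + 603.0 = 1372.5 kN/m
FS = R / T = 1372.5 / 615.8 = 2.229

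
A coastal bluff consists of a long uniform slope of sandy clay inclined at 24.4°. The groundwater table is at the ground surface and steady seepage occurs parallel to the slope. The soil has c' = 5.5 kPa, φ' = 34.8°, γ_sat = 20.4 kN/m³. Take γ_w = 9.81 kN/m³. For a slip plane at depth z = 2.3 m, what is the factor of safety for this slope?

FS = 1.11

With seepage parallel to the slope and the water table at the surface, the effective normal stress on the slip plane uses the buoyant unit weight γ' = γ_sat − γ_w while the driving shear stress uses γ_sat:
FS = [c' + γ' z cos²β tanφ'] / [γ_sat z sinβ cosβ]
γ' = 20.4 − 9.81 = 10.59 kN/m³
Numerator = 5.5 + 10.59·2.3·cos²24.4°·tan34.8° = 5.5 + 10.59·2.3·0.8293·0.6950 = 19.540 kPa
Denominator = 20.4·2.3·sin24.4°·cos24.4° = 20.4·2.3·0.4131·0.9107 = 17.652 kPa
FS = 19.540 / 17.652 = 1.107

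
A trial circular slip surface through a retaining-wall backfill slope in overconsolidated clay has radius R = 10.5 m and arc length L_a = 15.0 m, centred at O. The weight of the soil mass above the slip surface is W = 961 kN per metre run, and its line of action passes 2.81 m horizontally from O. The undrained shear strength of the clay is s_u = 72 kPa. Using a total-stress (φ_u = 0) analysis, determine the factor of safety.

Taking moments about the centre O, the resisting moment is provided by the undrained shear strength acting along the arc:
M_R = s_u·L_a·R = 72·15.00·10.5 = 11340.0 kN·m/m
M_D = W·d = 961·2.81 = 2700.4 kN·m/m
FS = M_R / M_D = 11340.0 / 2700.4 = 4.199

FS = 4.20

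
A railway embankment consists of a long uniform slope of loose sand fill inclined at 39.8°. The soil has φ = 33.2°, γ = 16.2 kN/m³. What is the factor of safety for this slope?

FS = 0.79

For a dry cohesionless infinite slope the factor of safety is FS = tanφ / tanβ.
FS = tan33.2° / tan39.8° = 0.6544 / 0.8332 = 0.785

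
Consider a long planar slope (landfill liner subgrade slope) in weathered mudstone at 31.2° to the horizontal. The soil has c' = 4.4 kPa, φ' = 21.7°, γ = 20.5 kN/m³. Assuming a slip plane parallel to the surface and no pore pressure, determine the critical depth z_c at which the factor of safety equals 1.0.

Setting FS = 1.00 in FS = [c' + γz cos²β tanφ'] / [γz sinβ cosβ] and solving for z:
z = c' / [γ cosβ (FS·sinβ − cosβ·tanφ')]
  = 4.4 / [20.5·cos31.2°·(1.00·sin31.2° − cos31.2°·tan21.7°)]
  = 4.4 / [20.5·0.8554·(1.00·0.5180 − 0.8554·0.3979)]
  = 4.4 / 3.1148 = 1.413 m

z_c = 1.41 m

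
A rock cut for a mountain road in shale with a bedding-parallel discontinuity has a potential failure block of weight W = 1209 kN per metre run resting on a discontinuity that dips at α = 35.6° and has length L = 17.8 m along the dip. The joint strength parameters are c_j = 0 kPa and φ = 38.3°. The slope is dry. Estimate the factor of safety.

Resolving the block weight along and normal to the plane and applying the Mohr–Coulomb strength on the joint:
N' = W cosα = 1209·cos35.6° = 983.0 kN/m
Driving force T = W sinα = 1209·sin35.6° = 703.8 kN/m
Resisting force R = c_j·L + N'·tanφ = 0·17.8 + 983.0·tan38.3° = 0.0 + 776.4 = 776.4 kN/m
FS = R / T = 776.4 / 703.8 = 1.103

FS = 1.10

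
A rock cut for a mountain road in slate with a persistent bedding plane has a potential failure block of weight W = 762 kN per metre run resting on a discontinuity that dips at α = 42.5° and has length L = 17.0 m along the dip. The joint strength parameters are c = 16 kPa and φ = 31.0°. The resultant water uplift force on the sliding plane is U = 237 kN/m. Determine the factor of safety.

Resolving the block weight along and normal to the plane and applying the Mohr–Coulomb strength on the joint:
N' = W cosα − U = 762·cos42.5° − 237 = 324.8 kN/m
Driving force T = W sinα = 762·sin42.5° = 514.8 kN/m
Resisting force R = c·L + N'·tanφ = 16·17.0 + 324.8·tan31.0° = 272.0 + 195.2 = 467.2 kN/m
FS = R / T = 467.2 / 514.8 = 0.907

FS = 0.91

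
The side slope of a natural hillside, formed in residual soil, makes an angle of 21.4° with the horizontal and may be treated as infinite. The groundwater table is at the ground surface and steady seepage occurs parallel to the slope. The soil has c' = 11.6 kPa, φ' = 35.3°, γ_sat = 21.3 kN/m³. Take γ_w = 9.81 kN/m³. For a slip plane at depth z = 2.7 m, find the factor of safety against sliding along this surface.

FS = 1.57

With seepage parallel to the slope and the water table at the surface, the effective normal stress on the slip plane uses the buoyant unit weight γ' = γ_sat − γ_w while the driving shear stress uses γ_sat:
FS = [c' + γ' z cos²β tanφ'] / [γ_sat z sinβ cosβ]
γ' = 21.3 − 9.81 = 11.49 kN/m³
Numerator = 11.6 + 11.49·2.7·cos²21.4°·tan35.3° = 11.6 + 11.49·2.7·0.8669·0.7080 = 30.641 kPa
Denominator = 21.3·2.7·sin21.4°·cos21.4° = 21.3·2.7·0.3649·0.9311 = 19.537 kPa
FS = 30.641 / 19.537 = 1.568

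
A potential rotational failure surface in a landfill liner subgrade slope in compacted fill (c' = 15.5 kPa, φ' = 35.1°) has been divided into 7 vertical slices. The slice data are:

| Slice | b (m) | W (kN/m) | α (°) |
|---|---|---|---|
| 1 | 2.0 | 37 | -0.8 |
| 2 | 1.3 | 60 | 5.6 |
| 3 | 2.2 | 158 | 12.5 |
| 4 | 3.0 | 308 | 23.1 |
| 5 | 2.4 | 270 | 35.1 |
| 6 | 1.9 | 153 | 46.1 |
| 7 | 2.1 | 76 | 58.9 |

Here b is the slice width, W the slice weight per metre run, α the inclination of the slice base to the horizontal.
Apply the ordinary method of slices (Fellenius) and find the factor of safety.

FS = 1.88

Ordinary method of slices: FS = Σ[c'·Δl_i + (W_i cosα_i)·tanφ'] / Σ W_i sinα_i, with Δl_i = b_i / cosα_i.
Slice 1: Δl = 2.0/cos(-0.8°) = 2.000 m; N'_1 = 37·cos(-0.8°) = 37.0; c'Δl = 31.00; W sinα = -0.5
Slice 2: Δl = 1.3/cos5.6° = 1.306 m; N'_2 = 60·cos5.6° = 59.7; c'Δl = 20.25; W sinα = 5.9
Slice 3: Δl = 2.2/cos12.5° = 2.253 m; N'_3 = 158·cos12.5° = 154.3; c'Δl = 34.93; W sinα = 34.2
Slice 4: Δl = 3.0/cos23.1° = 3.262 m; N'_4 = 308·cos23.1° = 283.3; c'Δl = 50.55; W sinα = 120.8
Slice 5: Δl = 2.4/cos35.1° = 2.933 m; N'_5 = 270·cos35.1° = 220.9; c'Δl = 45.47; W sinα = 155.3
Slice 6: Δl = 1.9/cos46.1° = 2.740 m; N'_6 = 153·cos46.1° = 106.1; c'Δl = 42.47; W sinα = 110.2
Slice 7: Δl = 2.1/cos58.9° = 4.066 m; N'_7 = 76·cos58.9° = 39.3; c'Δl = 63.02; W sinα = 65.1
Σc'Δl = 287.7 kN/m; ΣN' = 900.5 kN/m; ΣW sinα = 490.9 kN/m
Resisting = 287.7 + 900.5·tan35.1° = 287.7 + 632.9 = 920.6 kN/m
FS = 920.6 / 490.9 = 1.875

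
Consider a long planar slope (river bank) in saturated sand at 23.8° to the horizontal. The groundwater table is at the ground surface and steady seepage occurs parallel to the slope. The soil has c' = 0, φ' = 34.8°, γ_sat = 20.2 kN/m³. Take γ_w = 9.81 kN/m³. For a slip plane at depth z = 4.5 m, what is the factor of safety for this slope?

FS = 0.81

With seepage parallel to the slope and the water table at the surface, the effective normal stress on the slip plane uses the buoyant unit weight γ' = γ_sat − γ_w while the driving shear stress uses γ_sat:
FS = [c' + γ' z cos²β tanφ'] / [γ_sat z sinβ cosβ]
(For c' = 0 this reduces to FS = (γ'/γ_sat)·tanφ'/tanβ.)
γ' = 20.2 − 9.81 = 10.39 kN/m³
Numerator = 0.0 + 10.39·4.5·cos²23.8°·tan34.8° = 0.0 + 10.39·4.5·0.8372·0.6950 = 27.204 kPa
Denominator = 20.2·4.5·sin23.8°·cos23.8° = 20.2·4.5·0.4035·0.9150 = 33.563 kPa
FS = 27.204 / 33.563 = 0.811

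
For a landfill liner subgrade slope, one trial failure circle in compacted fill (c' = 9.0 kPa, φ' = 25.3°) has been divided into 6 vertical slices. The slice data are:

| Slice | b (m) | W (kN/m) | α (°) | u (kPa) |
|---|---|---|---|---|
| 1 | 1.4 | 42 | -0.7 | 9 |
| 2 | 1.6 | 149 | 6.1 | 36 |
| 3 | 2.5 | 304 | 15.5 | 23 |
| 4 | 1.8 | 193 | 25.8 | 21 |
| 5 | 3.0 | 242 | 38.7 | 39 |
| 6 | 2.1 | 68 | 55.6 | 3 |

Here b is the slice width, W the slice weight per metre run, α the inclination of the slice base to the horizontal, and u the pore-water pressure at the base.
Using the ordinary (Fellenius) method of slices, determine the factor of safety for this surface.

Ordinary method of slices: FS = Σ[c'·Δl_i + (W_i cosα_i − u_i·Δl_i)·tanφ'] / Σ W_i sinα_i, with Δl_i = b_i / cosα_i.
Slice 1: Δl = 1.4/cos(-0.7°) = 1.400 m; N'_1 = 42·cos(-0.7°) − 9·1.400 = 29.4; c'Δl = 12.60; W sinα = -0.5
Slice 2: Δl = 1.6/cos6.1° = 1.609 m; N'_2 = 149·cos6.1° − 36·1.609 = 90.2; c'Δl = 14.48; W sinα = 15.8
Slice 3: Δl = 2.5/cos15.5° = 2.594 m; N'_3 = 304·cos15.5° − 23·2.594 = 233.3; c'Δl = 23.35; W sinα = 81.2
Slice 4: Δl = 1.8/cos25.8° = 1.999 m; N'_4 = 193·cos25.8° − 21·1.999 = 131.8; c'Δl = 17.99; W sinα = 84.0
Slice 5: Δl = 3.0/cos38.7° = 3.844 m; N'_5 = 242·cos38.7° − 39·3.844 = 38.9; c'Δl = 34.60; W sinα = 151.3
Slice 6: Δl = 2.1/cos55.6° = 3.717 m; N'_6 = 68·cos55.6° − 3·3.717 = 27.3; c'Δl = 33.45; W sinα = 56.1
Σc'Δl = 136.5 kN/m; ΣN' = 550.9 kN/m; ΣW sinα = 388.0 kN/m
Resisting = 136.5 + 550.9·tan25.3° = 136.5 + 260.4 = 396.9 kN/m
FS = 396.9 / 388.0 = 1.023

FS = 1.02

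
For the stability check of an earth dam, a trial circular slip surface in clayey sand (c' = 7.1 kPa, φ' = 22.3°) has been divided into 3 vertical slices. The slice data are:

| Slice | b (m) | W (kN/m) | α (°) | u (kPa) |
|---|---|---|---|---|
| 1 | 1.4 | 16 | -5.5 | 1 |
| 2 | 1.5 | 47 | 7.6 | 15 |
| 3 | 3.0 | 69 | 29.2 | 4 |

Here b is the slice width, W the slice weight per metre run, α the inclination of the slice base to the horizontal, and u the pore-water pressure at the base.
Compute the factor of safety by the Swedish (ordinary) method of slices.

FS = 2.08

Ordinary method of slices: FS = Σ[c'·Δl_i + (W_i cosα_i − u_i·Δl_i)·tanφ'] / Σ W_i sinα_i, with Δl_i = b_i / cosα_i.
Slice 1: Δl = 1.4/cos(-5.5°) = 1.406 m; N'_1 = 16·cos(-5.5°) − 1·1.406 = 14.5; c'Δl = 9.99; W sinα = -1.5
Slice 2: Δl = 1.5/cos7.6° = 1.513 m; N'_2 = 47·cos7.6° − 15·1.513 = 23.9; c'Δl = 10.74; W sinα = 6.2
Slice 3: Δl = 3.0/cos29.2° = 3.437 m; N'_3 = 69·cos29.2° − 4·3.437 = 46.5; c'Δl = 24.40; W sinα = 33.7
Σc'Δl = 45.1 kN/m; ΣN' = 84.9 kN/m; ΣW sinα = 38.3 kN/m
Resisting = 45.1 + 84.9·tan22.3° = 45.1 + 34.8 = 79.9 kN/m
FS = 79.9 / 38.3 = 2.085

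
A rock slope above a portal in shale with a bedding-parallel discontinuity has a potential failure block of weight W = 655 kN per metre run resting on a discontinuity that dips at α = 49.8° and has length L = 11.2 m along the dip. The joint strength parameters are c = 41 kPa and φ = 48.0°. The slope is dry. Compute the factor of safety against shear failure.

Resolving the block weight along and normal to the plane and applying the Mohr–Coulomb strength on the joint:
N' = W cosα = 655·cos49.8° = 422.8 kN/m
Driving force T = W sinα = 655·sin49.8° = 500.3 kN/m
Resisting force R = c·L + N'·tanφ = 41·11.2 + 422.8·tan48.0° = 459.2 + 469.5 = 928.7 kN/m
FS = R / T = 928.7 / 500.3 = 1.856

FS = 1.86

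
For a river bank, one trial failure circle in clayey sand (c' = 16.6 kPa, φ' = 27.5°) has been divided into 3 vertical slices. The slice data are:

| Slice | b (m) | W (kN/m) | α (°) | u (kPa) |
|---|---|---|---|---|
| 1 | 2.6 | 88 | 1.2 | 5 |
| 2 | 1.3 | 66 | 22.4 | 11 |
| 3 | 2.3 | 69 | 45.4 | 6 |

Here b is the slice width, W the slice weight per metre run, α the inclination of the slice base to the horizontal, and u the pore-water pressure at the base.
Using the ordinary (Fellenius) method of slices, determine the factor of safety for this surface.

Ordinary method of slices: FS = Σ[c'·Δl_i + (W_i cosα_i − u_i·Δl_i)·tanφ'] / Σ W_i sinα_i, with Δl_i = b_i / cosα_i.
Slice 1: Δl = 2.6/cos1.2° = 2.601 m; N'_1 = 88·cos1.2° − 5·2.601 = 75.0; c'Δl = 43.17; W sinα = 1.8
Slice 2: Δl = 1.3/cos22.4° = 1.406 m; N'_2 = 66·cos22.4° − 11·1.406 = 45.6; c'Δl = 23.34; W sinα = 25.2
Slice 3: Δl = 2.3/cos45.4° = 3.276 m; N'_3 = 69·cos45.4° − 6·3.276 = 28.8; c'Δl = 54.38; W sinα = 49.1
Σc'Δl = 120.9 kN/m; ΣN' = 149.3 kN/m; ΣW sinα = 76.1 kN/m
Resisting = 120.9 + 149.3·tan27.5° = 120.9 + 77.7 = 198.6 kN/m
FS = 198.6 / 76.1 = 2.609

FS = 2.61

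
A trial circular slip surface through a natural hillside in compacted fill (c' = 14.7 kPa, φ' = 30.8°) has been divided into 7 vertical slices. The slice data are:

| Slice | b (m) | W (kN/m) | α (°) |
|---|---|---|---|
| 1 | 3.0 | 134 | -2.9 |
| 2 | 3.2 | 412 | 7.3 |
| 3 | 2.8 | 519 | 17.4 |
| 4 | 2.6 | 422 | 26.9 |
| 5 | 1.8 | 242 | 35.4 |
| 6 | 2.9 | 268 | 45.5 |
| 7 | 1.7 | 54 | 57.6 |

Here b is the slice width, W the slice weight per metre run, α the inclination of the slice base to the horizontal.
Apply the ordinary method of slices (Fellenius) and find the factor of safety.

Ordinary method of slices: FS = Σ[c'·Δl_i + (W_i cosα_i)·tanφ'] / Σ W_i sinα_i, with Δl_i = b_i / cosα_i.
Slice 1: Δl = 3.0/cos(-2.9°) = 3.004 m; N'_1 = 134·cos(-2.9°) = 133.8; c'Δl = 44.16; W sinα = -6.8
Slice 2: Δl = 3.2/cos7.3° = 3.226 m; N'_2 = 412·cos7.3° = 408.7; c'Δl = 47.42; W sinα = 52.4
Slice 3: Δl = 2.8/cos17.4° = 2.934 m; N'_3 = 519·cos17.4° = 495.3; c'Δl = 43.13; W sinα = 155.2
Slice 4: Δl = 2.6/cos26.9° = 2.915 m; N'_4 = 422·cos26.9° = 376.3; c'Δl = 42.86; W sinα = 190.9
Slice 5: Δl = 1.8/cos35.4° = 2.208 m; N'_5 = 242·cos35.4° = 197.3; c'Δl = 32.46; W sinα = 140.2
Slice 6: Δl = 2.9/cos45.5° = 4.137 m; N'_6 = 268·cos45.5° = 187.8; c'Δl = 60.82; W sinα = 191.2
Slice 7: Δl = 1.7/cos57.6° = 3.173 m; N'_7 = 54·cos57.6° = 28.9; c'Δl = 46.64; W sinα = 45.6
Σc'Δl = 317.5 kN/m; ΣN' = 1828.1 kN/m; ΣW sinα = 768.6 kN/m
Resisting = 317.5 + 1828.1·tan30.8° = 317.5 + 1089.8 = 1407.3 kN/m
FS = 1407.3 / 768.6 = 1.831

FS = 1.83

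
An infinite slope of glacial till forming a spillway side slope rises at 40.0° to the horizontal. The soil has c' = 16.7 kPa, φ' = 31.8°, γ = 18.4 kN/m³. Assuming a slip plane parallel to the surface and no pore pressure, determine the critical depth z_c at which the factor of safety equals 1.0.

z_c = 7.06 m

Setting FS = 1.00 in FS = [c' + γz cos²β tanφ'] / [γz sinβ cosβ] and solving for z:
z = c' / [γ cosβ (FS·sinβ − cosβ·tanφ')]
  = 16.7 / [18.4·cos40.0°·(1.00·sin40.0° − cos40.0°·tan31.8°)]
  = 16.7 / [18.4·0.7660·(1.00·0.6428 − 0.7660·0.6200)]
  = 16.7 / 2.3655 = 7.060 m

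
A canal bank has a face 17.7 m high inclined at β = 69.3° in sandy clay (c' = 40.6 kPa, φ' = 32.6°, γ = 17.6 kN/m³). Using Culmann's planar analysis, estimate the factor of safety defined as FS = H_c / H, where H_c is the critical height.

FS = 2.07

H_c = (4c'/γ) · sinβ cosφ' / [1 − cos(β − φ')]
    = (4·40.6/17.6) · sin69.3°·cos32.6° / [1 − cos36.7°]
    = 9.227 · 0.7881 / 0.1982 = 36.68 m
FS = H_c / H = 36.68 / 17.7 = 2.073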